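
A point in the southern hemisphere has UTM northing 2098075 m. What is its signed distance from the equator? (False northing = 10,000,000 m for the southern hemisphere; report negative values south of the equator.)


For southern: actual = 2098075 - 10000000 = -7901925 m

-7901925 m


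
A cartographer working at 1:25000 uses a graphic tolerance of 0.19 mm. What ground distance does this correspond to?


ground = 0.19 mm * 25000 / 1000 = 4.75 m

4.75 m


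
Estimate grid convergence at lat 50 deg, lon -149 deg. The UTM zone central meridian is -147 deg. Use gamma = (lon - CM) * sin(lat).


gamma = (-149 - -147) * sin(50) = -2 * 0.766044 = -1.532 degrees

-1.532 degrees


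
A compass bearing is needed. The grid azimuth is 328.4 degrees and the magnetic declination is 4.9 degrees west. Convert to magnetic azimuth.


magnetic azimuth = grid azimuth - declination (east +ve)
mag_az = 328.4 - -4.9 = 333.3 degrees

333.3 degrees


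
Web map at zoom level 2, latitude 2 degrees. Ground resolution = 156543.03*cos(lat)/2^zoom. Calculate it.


res = 156543.03 * cos(2) / 2^2 = 156543.03 * 0.99939083 / 4 = 39111.92 m/pixel

39111.92 m/pixel


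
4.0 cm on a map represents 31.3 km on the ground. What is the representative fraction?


ground = 31.3 km = 3130000 cm; RF denominator = ground / map = 3130000 / 4.0 = 782500; RF = 1:782500

1:782500


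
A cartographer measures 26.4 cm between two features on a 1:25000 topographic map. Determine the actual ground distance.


ground = 26.4 cm * 25000 / 100 = 6600.0 m = 6.6 km

6.6 km


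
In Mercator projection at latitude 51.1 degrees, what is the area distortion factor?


area_distortion = 1/cos^2(51.1) = 2.536

2.536


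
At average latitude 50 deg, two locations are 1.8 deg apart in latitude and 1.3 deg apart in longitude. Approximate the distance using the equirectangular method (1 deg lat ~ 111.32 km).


dlat_km = 1.8 * 111.32 = 200.376
dlon_km = 1.3 * 111.32 * cos(50) ≈ 93.022
dist = sqrt(200.376^2 + 93.022^2) ≈ 220.9 km

220.9 km


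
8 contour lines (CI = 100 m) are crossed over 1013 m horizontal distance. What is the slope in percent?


elevation change = 8 * 100 = 800 m
slope = 800 / 1013 * 100 = 79.0%

79.0%


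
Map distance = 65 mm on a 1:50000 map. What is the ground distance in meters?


ground = 65 mm * 50000 / 1000 = 3250.0 m

3250.0 m


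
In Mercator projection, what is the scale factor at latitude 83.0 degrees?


SF = 1 / cos(83.0) = 1 / 0.121869 = 8.206

8.206


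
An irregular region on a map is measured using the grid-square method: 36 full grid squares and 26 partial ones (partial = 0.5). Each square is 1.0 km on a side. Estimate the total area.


effective squares = 36 + 26 * 0.5 = 49.0
area = 49.0 * 1.0 = 49.0 km^2

49.0 km^2


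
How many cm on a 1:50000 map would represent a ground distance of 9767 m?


map_cm = 9767 * 100 / 50000 = 19.534 cm ≈ 19.53 cm

19.53 cm


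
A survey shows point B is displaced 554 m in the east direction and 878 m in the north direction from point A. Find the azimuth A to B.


az = atan2(554, 878) = 32.3 deg
adjusted to 0-360: 32.3 degrees

32.3 degrees


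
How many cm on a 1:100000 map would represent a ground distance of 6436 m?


map_cm = 6436 * 100 / 100000 = 6.436 cm ≈ 6.44 cm

6.44 cm


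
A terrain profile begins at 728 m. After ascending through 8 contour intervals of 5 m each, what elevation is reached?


elevation = 728 + 8 * 5 = 768 m

768 m


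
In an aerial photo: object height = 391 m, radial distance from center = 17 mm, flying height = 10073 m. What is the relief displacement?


d = h * r / H = 391 * 17 / 10073 = 0.66 mm

0.66 mm


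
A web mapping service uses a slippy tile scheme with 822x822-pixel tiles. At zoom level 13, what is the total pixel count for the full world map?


tiles per axis = 2^13 = 8192
total tiles = 8192^2 = 67108864
pixels per axis = 8192 * 822 = 6733824
total pixels = 6733824^2 = 45344385662976

45344385662976 pixels


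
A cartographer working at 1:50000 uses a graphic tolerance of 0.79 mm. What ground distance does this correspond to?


ground = 0.79 mm * 50000 / 1000 = 39.5 m

39.5 m


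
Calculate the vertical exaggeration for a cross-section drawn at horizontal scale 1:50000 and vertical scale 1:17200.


VE = horizontal_scale / vertical_scale = 50000 / 17200 ≈ 2.9

2.9x


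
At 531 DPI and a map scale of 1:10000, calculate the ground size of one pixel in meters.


pixel_cm = 2.54 / 531 ≈ 0.004783 cm
ground = pixel_cm * 10000 / 100 = 2.54 * 10000 / (531 * 100) = 25400 / 53100 ≈ 0.48 m

0.48 m


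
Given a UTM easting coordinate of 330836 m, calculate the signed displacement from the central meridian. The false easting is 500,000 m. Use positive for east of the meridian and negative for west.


displacement = 330836 - 500000 = -169164 m

-169164 m


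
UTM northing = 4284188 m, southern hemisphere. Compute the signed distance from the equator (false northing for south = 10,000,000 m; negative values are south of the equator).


For southern: actual = 4284188 - 10000000 = -5715812 m

-5715812 m


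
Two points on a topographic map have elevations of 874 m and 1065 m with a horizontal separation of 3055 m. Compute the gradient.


gradient = (1065 - 874) / 3055 = 191 / 3055 = 0.0625

0.0625


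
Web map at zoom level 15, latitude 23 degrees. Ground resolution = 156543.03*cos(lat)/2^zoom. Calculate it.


res = 156543.03 * cos(23) / 2^15 = 156543.03 * 0.92050485 / 32768 = 4.4 m/pixel

4.4 m/pixel


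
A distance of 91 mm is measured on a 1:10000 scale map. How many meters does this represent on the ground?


ground = 91 mm * 10000 / 1000 = 910.0 m

910.0 m


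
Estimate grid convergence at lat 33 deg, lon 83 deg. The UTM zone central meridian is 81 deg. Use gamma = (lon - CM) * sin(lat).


gamma = (83 - 81) * sin(33) = 2 * 0.544639 = 1.089 degrees

1.089 degrees


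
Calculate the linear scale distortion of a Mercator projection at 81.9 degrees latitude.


SF = 1 / cos(81.9) = 1 / 0.140901 = 7.097

7.097


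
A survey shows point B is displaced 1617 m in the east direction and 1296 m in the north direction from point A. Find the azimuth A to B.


az = atan2(1617, 1296) = 51.3 deg
adjusted to 0-360: 51.3 degrees

51.3 degrees


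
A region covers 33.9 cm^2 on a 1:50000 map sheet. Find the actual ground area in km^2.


ground_area = 33.9 * (50000/100)^2 = 8475000.0 m^2 = 8.475 km^2

8.475 km^2


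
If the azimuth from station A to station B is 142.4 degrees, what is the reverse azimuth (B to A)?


back azimuth = (142.4 + 180) mod 360 = 322.4 degrees

322.4 degrees


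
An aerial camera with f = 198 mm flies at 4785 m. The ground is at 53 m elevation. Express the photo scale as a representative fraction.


scale = f / (H - h) = 198 mm / 4732 m = 198 / 4732000 = 1:23899

1:23899


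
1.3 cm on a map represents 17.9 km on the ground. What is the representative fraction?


ground = 17.9 km = 1790000 cm; RF denominator = ground / map = 1790000 / 1.3 ≈ 1376923; RF = 1:1376923

1:1376923


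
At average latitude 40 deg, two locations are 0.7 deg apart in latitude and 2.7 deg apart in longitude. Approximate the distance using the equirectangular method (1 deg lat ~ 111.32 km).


dlat_km = 0.7 * 111.32 = 77.924
dlon_km = 2.7 * 111.32 * cos(40) ≈ 230.245
dist = sqrt(77.924^2 + 230.245^2) ≈ 243.1 km

243.1 km


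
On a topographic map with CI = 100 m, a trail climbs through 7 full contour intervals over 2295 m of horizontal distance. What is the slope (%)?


elevation change = 7 * 100 = 700 m
slope = 700 / 2295 * 100 = 30.5%

30.5%


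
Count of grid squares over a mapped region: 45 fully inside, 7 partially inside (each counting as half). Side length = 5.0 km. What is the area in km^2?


effective squares = 45 + 7 * 0.5 = 48.5
area = 48.5 * 25.0 = 1212.5 km^2

1212.5 km^2


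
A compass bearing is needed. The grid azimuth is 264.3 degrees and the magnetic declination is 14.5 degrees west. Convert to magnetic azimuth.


magnetic azimuth = grid azimuth - declination (east +ve)
mag_az = 264.3 - -14.5 = 278.8 degrees

278.8 degrees


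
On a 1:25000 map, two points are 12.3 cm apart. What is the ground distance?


ground = 12.3 cm * 25000 / 100 = 3075.0 m = 3.075 km

3.075 km


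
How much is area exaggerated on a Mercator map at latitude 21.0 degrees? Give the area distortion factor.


area_distortion = 1/cos^2(21.0) = 1.147

1.147


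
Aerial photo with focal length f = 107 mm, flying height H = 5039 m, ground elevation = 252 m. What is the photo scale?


scale = f / (H - h) = 107 mm / 4787 m = 107 / 4787000 = 1:44738

1:44738


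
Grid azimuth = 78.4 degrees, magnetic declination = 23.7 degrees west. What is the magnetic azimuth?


magnetic azimuth = grid azimuth - declination (east +ve)
mag_az = 78.4 - -23.7 = 102.1 degrees

102.1 degrees


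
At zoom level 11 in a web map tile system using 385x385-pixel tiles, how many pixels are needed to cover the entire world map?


tiles per axis = 2^11 = 2048
total tiles = 2048^2 = 4194304
pixels per axis = 2048 * 385 = 788480
total pixels = 788480^2 = 621700710400

621700710400 pixels


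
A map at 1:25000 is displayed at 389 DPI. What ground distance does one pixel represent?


pixel_cm = 2.54 / 389 ≈ 0.00653 cm
ground = pixel_cm * 25000 / 100 = 2.54 * 25000 / (389 * 100) = 63500 / 38900 ≈ 1.63 m

1.63 m


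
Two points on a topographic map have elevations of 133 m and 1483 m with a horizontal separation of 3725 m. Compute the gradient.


gradient = (1483 - 133) / 3725 = 1350 / 3725 = 0.3624

0.3624


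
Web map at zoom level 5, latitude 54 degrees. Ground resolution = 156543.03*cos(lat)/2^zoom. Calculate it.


res = 156543.03 * cos(54) / 2^5 = 156543.03 * 0.58778525 / 32 = 2875.43 m/pixel

2875.43 m/pixel


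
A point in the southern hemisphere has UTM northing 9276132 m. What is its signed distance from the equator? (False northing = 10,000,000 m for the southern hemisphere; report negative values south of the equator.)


For southern: actual = 9276132 - 10000000 = -723868 m

-723868 m


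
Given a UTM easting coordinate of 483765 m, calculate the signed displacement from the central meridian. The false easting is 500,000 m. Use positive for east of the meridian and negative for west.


displacement = 483765 - 500000 = -16235 m

-16235 m


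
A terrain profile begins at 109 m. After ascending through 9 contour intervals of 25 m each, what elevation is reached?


elevation = 109 + 9 * 25 = 334 m

334 m


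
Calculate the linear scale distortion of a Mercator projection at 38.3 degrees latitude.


SF = 1 / cos(38.3) = 1 / 0.784776 = 1.274

1.274


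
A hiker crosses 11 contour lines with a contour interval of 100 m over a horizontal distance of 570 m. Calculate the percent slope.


elevation change = 11 * 100 = 1100 m
slope = 1100 / 570 * 100 = 193.0%

193.0%


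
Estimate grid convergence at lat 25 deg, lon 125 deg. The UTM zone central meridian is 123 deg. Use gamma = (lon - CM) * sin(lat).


gamma = (125 - 123) * sin(25) = 2 * 0.422618 = 0.845 degrees

0.845 degrees


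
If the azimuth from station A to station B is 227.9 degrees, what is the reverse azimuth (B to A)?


back azimuth = (227.9 + 180) mod 360 = 47.9 degrees

47.9 degrees


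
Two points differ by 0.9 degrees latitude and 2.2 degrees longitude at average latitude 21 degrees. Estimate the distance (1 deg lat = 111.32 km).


dlat_km = 0.9 * 111.32 = 100.188
dlon_km = 2.2 * 111.32 * cos(21) ≈ 228.638
dist = sqrt(100.188^2 + 228.638^2) ≈ 249.6 km

249.6 km


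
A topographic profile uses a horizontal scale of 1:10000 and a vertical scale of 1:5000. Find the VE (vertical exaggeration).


VE = horizontal_scale / vertical_scale = 10000 / 5000 = 2.0

2.0x


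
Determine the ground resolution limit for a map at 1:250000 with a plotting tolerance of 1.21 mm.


ground = 1.21 mm * 250000 / 1000 = 302.5 m

302.5 m


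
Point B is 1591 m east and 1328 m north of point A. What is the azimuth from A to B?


az = atan2(1591, 1328) = 50.1 deg
adjusted to 0-360: 50.1 degrees

50.1 degrees


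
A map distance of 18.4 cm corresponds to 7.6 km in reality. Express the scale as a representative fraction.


ground = 7.6 km = 760000 cm; RF denominator = ground / map = 760000 / 18.4 ≈ 41304; RF = 1:41304

1:41304


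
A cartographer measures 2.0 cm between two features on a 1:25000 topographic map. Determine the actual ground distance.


ground = 2.0 cm * 25000 / 100 = 500.0 m

500.0 m


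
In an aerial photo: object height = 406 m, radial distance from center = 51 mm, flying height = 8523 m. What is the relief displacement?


d = h * r / H = 406 * 51 / 8523 = 2.43 mm

2.43 mm


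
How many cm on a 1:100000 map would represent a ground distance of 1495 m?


map_cm = 1495 * 100 / 100000 = 1.495 cm ≈ 1.5 cm

1.5 cm


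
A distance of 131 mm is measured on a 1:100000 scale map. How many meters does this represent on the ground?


ground = 131 mm * 100000 / 1000 = 13100.0 m

13100.0 m


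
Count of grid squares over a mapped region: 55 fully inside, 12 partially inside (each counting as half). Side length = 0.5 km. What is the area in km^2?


effective squares = 55 + 12 * 0.5 = 61.0
area = 61.0 * 0.25 = 15.25 km^2

15.25 km^2


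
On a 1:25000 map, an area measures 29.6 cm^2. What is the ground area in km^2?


ground_area = 29.6 * (25000/100)^2 = 1850000.0 m^2 = 1.85 km^2

1.85 km^2


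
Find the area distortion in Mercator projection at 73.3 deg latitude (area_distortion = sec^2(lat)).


area_distortion = 1/cos^2(73.3) = 12.11

12.11


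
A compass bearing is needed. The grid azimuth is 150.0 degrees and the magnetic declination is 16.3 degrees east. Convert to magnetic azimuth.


magnetic azimuth = grid azimuth - declination (east +ve)
mag_az = 150.0 - 16.3 = 133.7 degrees

133.7 degrees


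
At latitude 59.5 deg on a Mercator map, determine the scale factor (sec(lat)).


SF = 1 / cos(59.5) = 1 / 0.507538 = 1.97

1.97


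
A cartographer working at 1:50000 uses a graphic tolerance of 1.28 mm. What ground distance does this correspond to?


ground = 1.28 mm * 50000 / 1000 = 64.0 m

64.0 m


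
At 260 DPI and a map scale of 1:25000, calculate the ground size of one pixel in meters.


pixel_cm = 2.54 / 260 ≈ 0.009769 cm
ground = pixel_cm * 25000 / 100 = 2.54 * 25000 / (260 * 100) = 63500 / 26000 ≈ 2.44 m

2.44 m


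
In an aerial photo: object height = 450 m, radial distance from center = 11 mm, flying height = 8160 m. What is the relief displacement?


d = h * r / H = 450 * 11 / 8160 = 0.61 mm

0.61 mm


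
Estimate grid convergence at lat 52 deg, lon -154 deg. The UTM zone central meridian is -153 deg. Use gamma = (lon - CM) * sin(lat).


gamma = (-154 - -153) * sin(52) = -1 * 0.788011 = -0.788 degrees

-0.788 degrees


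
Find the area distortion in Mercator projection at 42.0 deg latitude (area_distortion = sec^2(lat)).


area_distortion = 1/cos^2(42.0) = 1.811

1.811


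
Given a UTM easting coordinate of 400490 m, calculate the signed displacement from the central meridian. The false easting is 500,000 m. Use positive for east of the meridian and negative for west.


displacement = 400490 - 500000 = -99510 m

-99510 m


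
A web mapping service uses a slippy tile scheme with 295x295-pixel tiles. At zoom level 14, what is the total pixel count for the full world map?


tiles per axis = 2^14 = 16384
total tiles = 16384^2 = 268435456
pixels per axis = 16384 * 295 = 4833280
total pixels = 4833280^2 = 23360595558400

23360595558400 pixels


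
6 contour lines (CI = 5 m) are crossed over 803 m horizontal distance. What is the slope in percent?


elevation change = 6 * 5 = 30 m
slope = 30 / 803 * 100 = 3.7%

3.7%


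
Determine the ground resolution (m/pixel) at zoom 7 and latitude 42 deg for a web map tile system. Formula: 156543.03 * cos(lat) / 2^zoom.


res = 156543.03 * cos(42) / 2^7 = 156543.03 * 0.74314483 / 128 = 908.86 m/pixel

908.86 m/pixel


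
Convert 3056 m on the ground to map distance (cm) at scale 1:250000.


map_cm = 3056 * 100 / 250000 = 1.2224 cm ≈ 1.22 cm

1.22 cm


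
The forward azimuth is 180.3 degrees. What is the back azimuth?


back azimuth = (180.3 + 180) mod 360 = 0.3 degrees

0.3 degrees


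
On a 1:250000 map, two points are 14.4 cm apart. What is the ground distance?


ground = 14.4 cm * 250000 / 100 = 36000.0 m = 36.0 km

36.0 km


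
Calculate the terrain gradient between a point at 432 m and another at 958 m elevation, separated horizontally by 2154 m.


gradient = (958 - 432) / 2154 = 526 / 2154 = 0.2442

0.2442


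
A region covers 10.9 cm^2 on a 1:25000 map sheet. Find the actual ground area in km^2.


ground_area = 10.9 * (25000/100)^2 = 681250.0 m^2 = 0.68125 km^2 ≈ 0.681 km^2

0.681 km^2


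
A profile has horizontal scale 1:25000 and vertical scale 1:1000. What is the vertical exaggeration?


VE = horizontal_scale / vertical_scale = 25000 / 1000 = 25.0

25.0x


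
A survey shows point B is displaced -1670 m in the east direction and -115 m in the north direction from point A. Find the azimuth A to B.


az = atan2(-1670, -115) = -93.9 deg
adjusted to 0-360: 266.1 degrees

266.1 degrees


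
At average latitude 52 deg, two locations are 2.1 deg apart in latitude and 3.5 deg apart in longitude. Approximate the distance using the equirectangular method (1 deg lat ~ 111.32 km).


dlat_km = 2.1 * 111.32 = 233.772
dlon_km = 3.5 * 111.32 * cos(52) ≈ 239.874
dist = sqrt(233.772^2 + 239.874^2) ≈ 334.9 km

334.9 km


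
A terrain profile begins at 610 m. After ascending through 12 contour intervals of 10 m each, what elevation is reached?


elevation = 610 + 12 * 10 = 730 m

730 m


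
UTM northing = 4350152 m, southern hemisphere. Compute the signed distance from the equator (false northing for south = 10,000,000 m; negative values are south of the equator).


For southern: actual = 4350152 - 10000000 = -5649848 m

-5649848 m


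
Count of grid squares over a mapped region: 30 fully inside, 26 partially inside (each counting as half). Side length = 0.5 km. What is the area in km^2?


effective squares = 30 + 26 * 0.5 = 43.0
area = 43.0 * 0.25 = 10.75 km^2

10.75 km^2


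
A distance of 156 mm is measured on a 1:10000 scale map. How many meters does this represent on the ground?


ground = 156 mm * 10000 / 1000 = 1560.0 m

1560.0 m


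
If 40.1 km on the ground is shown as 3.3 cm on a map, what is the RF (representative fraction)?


ground = 40.1 km = 4010000 cm; RF denominator = ground / map = 4010000 / 3.3 ≈ 1215152; RF = 1:1215152

1:1215152


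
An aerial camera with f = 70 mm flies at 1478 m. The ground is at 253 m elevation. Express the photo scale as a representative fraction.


scale = f / (H - h) = 70 mm / 1225 m = 70 / 1225000 = 1:17500

1:17500


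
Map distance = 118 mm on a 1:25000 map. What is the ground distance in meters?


ground = 118 mm * 25000 / 1000 = 2950.0 m

2950.0 m


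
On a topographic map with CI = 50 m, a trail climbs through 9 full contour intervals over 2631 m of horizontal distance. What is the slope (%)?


elevation change = 9 * 50 = 450 m
slope = 450 / 2631 * 100 = 17.1%

17.1%


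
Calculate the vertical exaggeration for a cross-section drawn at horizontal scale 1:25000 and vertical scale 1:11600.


VE = horizontal_scale / vertical_scale = 25000 / 11600 ≈ 2.2

2.2x


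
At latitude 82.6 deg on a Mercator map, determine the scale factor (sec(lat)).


SF = 1 / cos(82.6) = 1 / 0.128796 = 7.764

7.764


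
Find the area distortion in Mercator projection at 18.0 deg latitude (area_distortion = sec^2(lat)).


area_distortion = 1/cos^2(18.0) = 1.106

1.106


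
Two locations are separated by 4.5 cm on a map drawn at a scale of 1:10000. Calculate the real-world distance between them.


ground = 4.5 cm * 10000 / 100 = 450.0 m

450.0 m


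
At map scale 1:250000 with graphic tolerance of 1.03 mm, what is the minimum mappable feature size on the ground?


ground = 1.03 mm * 250000 / 1000 = 257.5 m

257.5 m


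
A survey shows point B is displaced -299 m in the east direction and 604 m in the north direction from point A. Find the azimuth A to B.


az = atan2(-299, 604) = -26.3 deg
adjusted to 0-360: 333.7 degrees

333.7 degrees


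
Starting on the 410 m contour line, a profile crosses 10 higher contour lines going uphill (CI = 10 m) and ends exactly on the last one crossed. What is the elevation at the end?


elevation = 410 + 10 * 10 = 510 m

510 m


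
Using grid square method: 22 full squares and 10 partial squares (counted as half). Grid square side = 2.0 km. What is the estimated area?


effective squares = 22 + 10 * 0.5 = 27.0
area = 27.0 * 4.0 = 108.0 km^2

108.0 km^2


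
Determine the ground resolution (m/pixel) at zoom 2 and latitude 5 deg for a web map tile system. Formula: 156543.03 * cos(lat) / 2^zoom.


res = 156543.03 * cos(5) / 2^2 = 156543.03 * 0.9961947 / 4 = 38986.83 m/pixel

38986.83 m/pixel


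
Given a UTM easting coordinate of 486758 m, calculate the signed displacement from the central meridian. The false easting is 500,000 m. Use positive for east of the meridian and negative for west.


displacement = 486758 - 500000 = -13242 m

-13242 m


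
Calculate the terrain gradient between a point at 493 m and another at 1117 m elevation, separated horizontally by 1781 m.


gradient = (1117 - 493) / 1781 = 624 / 1781 = 0.3504

0.3504


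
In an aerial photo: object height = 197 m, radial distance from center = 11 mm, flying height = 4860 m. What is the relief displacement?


d = h * r / H = 197 * 11 / 4860 = 0.45 mm

0.45 mm


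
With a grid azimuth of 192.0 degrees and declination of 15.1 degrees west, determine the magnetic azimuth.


magnetic azimuth = grid azimuth - declination (east +ve)
mag_az = 192.0 - -15.1 = 207.1 degrees

207.1 degrees


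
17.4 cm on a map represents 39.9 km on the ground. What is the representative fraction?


ground = 39.9 km = 3990000 cm; RF denominator = ground / map = 3990000 / 17.4 ≈ 229310; RF = 1:229310

1:229310


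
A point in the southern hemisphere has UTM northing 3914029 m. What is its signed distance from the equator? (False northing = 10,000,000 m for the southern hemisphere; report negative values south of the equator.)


For southern: actual = 3914029 - 10000000 = -6085971 m

-6085971 m


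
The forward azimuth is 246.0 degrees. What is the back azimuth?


back azimuth = (246.0 + 180) mod 360 = 66.0 degrees

66.0 degrees


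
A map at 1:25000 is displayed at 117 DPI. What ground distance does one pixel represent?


pixel_cm = 2.54 / 117 ≈ 0.021709 cm
ground = pixel_cm * 25000 / 100 = 2.54 * 25000 / (117 * 100) = 63500 / 11700 ≈ 5.43 m

5.43 m


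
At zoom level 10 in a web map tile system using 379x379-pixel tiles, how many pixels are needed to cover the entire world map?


tiles per axis = 2^10 = 1024
total tiles = 1024^2 = 1048576
pixels per axis = 1024 * 379 = 388096
total pixels = 388096^2 = 150618505216

150618505216 pixels


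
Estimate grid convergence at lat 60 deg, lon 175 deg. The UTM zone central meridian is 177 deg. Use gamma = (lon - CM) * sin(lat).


gamma = (175 - 177) * sin(60) = -2 * 0.866025 = -1.732 degrees

-1.732 degrees


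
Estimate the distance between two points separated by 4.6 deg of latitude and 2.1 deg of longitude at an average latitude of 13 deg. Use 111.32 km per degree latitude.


dlat_km = 4.6 * 111.32 = 512.072
dlon_km = 2.1 * 111.32 * cos(13) ≈ 227.78
dist = sqrt(512.072^2 + 227.78^2) ≈ 560.4 km

560.4 km


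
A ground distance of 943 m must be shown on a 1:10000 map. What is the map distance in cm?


map_cm = 943 * 100 / 10000 = 9.43 cm

9.43 cm


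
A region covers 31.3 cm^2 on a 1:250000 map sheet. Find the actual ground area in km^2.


ground_area = 31.3 * (250000/100)^2 = 195625000.0 m^2 = 195.625 km^2

195.625 km^2


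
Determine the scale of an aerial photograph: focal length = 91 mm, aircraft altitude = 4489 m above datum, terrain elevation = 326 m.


scale = f / (H - h) = 91 mm / 4163 m = 91 / 4163000 = 1:45747

1:45747


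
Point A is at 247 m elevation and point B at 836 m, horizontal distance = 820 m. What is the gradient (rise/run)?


gradient = (836 - 247) / 820 = 589 / 820 = 0.7183

0.7183


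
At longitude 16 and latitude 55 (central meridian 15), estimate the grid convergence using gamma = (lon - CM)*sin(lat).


gamma = (16 - 15) * sin(55) = 1 * 0.819152 = 0.819 degrees

0.819 degrees


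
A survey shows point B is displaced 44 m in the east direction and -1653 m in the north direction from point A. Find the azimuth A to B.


az = atan2(44, -1653) = 178.5 deg
adjusted to 0-360: 178.5 degrees

178.5 degrees


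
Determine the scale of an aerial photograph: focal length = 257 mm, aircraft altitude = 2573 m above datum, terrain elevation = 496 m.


scale = f / (H - h) = 257 mm / 2077 m = 257 / 2077000 = 1:8082

1:8082


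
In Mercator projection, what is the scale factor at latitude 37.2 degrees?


SF = 1 / cos(37.2) = 1 / 0.79653 = 1.255

1.255


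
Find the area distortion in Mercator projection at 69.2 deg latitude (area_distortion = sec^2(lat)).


area_distortion = 1/cos^2(69.2) = 7.93

7.93


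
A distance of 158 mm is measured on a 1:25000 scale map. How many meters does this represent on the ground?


ground = 158 mm * 25000 / 1000 = 3950.0 m

3950.0 m


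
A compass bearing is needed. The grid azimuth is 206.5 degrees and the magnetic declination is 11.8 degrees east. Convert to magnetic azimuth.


magnetic azimuth = grid azimuth - declination (east +ve)
mag_az = 206.5 - 11.8 = 194.7 degrees

194.7 degrees


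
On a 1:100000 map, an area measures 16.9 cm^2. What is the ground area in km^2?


ground_area = 16.9 * (100000/100)^2 = 16900000.0 m^2 = 16.9 km^2

16.9 km^2


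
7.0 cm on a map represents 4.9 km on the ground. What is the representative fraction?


ground = 4.9 km = 490000 cm; RF denominator = ground / map = 490000 / 7.0 = 70000; RF = 1:70000

1:70000


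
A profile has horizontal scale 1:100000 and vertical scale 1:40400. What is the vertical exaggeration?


VE = horizontal_scale / vertical_scale = 100000 / 40400 ≈ 2.5

2.5x


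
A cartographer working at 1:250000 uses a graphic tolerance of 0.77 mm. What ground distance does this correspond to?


ground = 0.77 mm * 250000 / 1000 = 192.5 m

192.5 m


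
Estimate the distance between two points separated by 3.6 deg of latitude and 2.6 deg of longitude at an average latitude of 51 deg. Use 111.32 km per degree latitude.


dlat_km = 3.6 * 111.32 = 400.752
dlon_km = 2.6 * 111.32 * cos(51) ≈ 182.145
dist = sqrt(400.752^2 + 182.145^2) ≈ 440.2 km

440.2 km


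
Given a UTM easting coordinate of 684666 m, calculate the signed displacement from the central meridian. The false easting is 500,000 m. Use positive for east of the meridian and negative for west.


displacement = 684666 - 500000 = 184666 m

184666 m


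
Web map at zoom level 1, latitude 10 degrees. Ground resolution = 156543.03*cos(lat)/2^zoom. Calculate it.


res = 156543.03 * cos(10) / 2^1 = 156543.03 * 0.98480775 / 2 = 77082.39 m/pixel

77082.39 m/pixel


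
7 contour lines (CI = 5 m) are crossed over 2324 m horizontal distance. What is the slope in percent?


elevation change = 7 * 5 = 35 m
slope = 35 / 2324 * 100 = 1.5%

1.5%


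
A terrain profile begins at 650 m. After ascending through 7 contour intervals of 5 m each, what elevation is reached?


elevation = 650 + 7 * 5 = 685 m

685 m


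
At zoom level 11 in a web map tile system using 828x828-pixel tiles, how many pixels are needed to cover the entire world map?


tiles per axis = 2^11 = 2048
total tiles = 2048^2 = 4194304
pixels per axis = 2048 * 828 = 1695744
total pixels = 1695744^2 = 2875547713536

2875547713536 pixels


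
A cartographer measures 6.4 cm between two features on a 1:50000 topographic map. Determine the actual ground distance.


ground = 6.4 cm * 50000 / 100 = 3200.0 m = 3.2 km

3.2 km


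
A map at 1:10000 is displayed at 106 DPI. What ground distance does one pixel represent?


pixel_cm = 2.54 / 106 ≈ 0.023962 cm
ground = pixel_cm * 10000 / 100 = 2.54 * 10000 / (106 * 100) = 25400 / 10600 ≈ 2.4 m

2.4 m


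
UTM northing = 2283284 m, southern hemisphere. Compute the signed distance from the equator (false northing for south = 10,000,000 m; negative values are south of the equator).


For southern: actual = 2283284 - 10000000 = -7716716 m

-7716716 m


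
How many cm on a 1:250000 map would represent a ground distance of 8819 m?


map_cm = 8819 * 100 / 250000 = 3.5276 cm ≈ 3.53 cm

3.53 cm


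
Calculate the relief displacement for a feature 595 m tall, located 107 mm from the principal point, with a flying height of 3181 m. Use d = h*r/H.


d = h * r / H = 595 * 107 / 3181 = 20.01 mm

20.01 mm


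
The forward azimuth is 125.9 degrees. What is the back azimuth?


back azimuth = (125.9 + 180) mod 360 = 305.9 degrees

305.9 degrees


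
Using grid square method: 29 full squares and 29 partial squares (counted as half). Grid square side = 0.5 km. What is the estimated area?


effective squares = 29 + 29 * 0.5 = 43.5
area = 43.5 * 0.25 = 10.875 km^2

10.875 km^2


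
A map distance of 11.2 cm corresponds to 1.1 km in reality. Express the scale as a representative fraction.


ground = 1.1 km = 110000 cm; RF denominator = ground / map = 110000 / 11.2 ≈ 9821; RF = 1:9821

1:9821


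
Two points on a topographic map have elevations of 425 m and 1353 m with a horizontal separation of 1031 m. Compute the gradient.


gradient = (1353 - 425) / 1031 = 928 / 1031 = 0.9001

0.9001


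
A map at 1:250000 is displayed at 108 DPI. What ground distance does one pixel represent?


pixel_cm = 2.54 / 108 ≈ 0.023519 cm
ground = pixel_cm * 250000 / 100 = 2.54 * 250000 / (108 * 100) = 635000 / 10800 ≈ 58.8 m

58.8 m


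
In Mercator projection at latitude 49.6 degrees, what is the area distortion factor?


area_distortion = 1/cos^2(49.6) = 2.381

2.381


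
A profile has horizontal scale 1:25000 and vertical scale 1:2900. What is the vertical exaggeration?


VE = horizontal_scale / vertical_scale = 25000 / 2900 ≈ 8.6

8.6x


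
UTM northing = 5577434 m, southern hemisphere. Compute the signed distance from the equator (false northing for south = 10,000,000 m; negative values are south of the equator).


For southern: actual = 5577434 - 10000000 = -4422566 m

-4422566 m


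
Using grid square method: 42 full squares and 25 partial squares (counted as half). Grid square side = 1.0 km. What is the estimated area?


effective squares = 42 + 25 * 0.5 = 54.5
area = 54.5 * 1.0 = 54.5 km^2

54.5 km^2


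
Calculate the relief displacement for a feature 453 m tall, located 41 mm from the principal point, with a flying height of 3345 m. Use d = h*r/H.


d = h * r / H = 453 * 41 / 3345 = 5.55 mm

5.55 mm


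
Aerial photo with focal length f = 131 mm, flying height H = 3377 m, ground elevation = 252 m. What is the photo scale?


scale = f / (H - h) = 131 mm / 3125 m = 131 / 3125000 = 1:23855

1:23855


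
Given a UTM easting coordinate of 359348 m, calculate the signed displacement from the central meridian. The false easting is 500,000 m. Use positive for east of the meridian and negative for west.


displacement = 359348 - 500000 = -140652 m

-140652 m


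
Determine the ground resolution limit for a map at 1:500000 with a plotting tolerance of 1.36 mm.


ground = 1.36 mm * 500000 / 1000 = 680.0 m

680.0 m


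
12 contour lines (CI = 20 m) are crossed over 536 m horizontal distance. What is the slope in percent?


elevation change = 12 * 20 = 240 m
slope = 240 / 536 * 100 = 44.8%

44.8%


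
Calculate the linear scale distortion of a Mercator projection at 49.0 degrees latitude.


SF = 1 / cos(49.0) = 1 / 0.656059 = 1.524

1.524


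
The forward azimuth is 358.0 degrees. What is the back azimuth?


back azimuth = (358.0 + 180) mod 360 = 178.0 degrees

178.0 degrees


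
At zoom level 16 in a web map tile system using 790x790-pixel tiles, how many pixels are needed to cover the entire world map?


tiles per axis = 2^16 = 65536
total tiles = 65536^2 = 4294967296
pixels per axis = 65536 * 790 = 51773440
total pixels = 51773440^2 = 2680489089433600

2680489089433600 pixels


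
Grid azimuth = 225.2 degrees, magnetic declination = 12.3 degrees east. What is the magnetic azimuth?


magnetic azimuth = grid azimuth - declination (east +ve)
mag_az = 225.2 - 12.3 = 212.9 degrees

212.9 degrees


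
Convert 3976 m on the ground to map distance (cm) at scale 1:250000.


map_cm = 3976 * 100 / 250000 = 1.5904 cm ≈ 1.59 cm

1.59 cm


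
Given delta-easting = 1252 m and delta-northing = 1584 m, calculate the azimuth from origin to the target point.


az = atan2(1252, 1584) = 38.3 deg
adjusted to 0-360: 38.3 degrees

38.3 degrees


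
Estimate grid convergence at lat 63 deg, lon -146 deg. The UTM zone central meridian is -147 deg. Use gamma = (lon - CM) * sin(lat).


gamma = (-146 - -147) * sin(63) = 1 * 0.891007 = 0.891 degrees

0.891 degrees


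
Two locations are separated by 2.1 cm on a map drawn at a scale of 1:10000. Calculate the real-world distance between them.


ground = 2.1 cm * 10000 / 100 = 210.0 m

210.0 m


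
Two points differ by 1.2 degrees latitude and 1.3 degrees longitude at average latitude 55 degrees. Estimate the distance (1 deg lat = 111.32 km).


dlat_km = 1.2 * 111.32 = 133.584
dlon_km = 1.3 * 111.32 * cos(55) ≈ 83.006
dist = sqrt(133.584^2 + 83.006^2) ≈ 157.3 km

157.3 km


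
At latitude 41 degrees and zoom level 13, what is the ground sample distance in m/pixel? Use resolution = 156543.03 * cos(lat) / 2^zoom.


res = 156543.03 * cos(41) / 2^13 = 156543.03 * 0.75470958 / 8192 = 14.42 m/pixel

14.42 m/pixel


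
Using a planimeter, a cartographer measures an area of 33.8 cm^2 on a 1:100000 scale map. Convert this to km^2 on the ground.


ground_area = 33.8 * (100000/100)^2 = 33800000.0 m^2 = 33.8 km^2

33.8 km^2


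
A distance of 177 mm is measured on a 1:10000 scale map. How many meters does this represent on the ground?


ground = 177 mm * 10000 / 1000 = 1770.0 m

1770.0 m


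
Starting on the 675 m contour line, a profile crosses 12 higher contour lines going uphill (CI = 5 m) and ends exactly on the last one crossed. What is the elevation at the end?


elevation = 675 + 12 * 5 = 735 m

735 m


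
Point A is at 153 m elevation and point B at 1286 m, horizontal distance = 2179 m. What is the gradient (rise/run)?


gradient = (1286 - 153) / 2179 = 1133 / 2179 = 0.52

0.52


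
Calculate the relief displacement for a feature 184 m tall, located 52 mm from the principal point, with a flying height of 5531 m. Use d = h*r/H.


d = h * r / H = 184 * 52 / 5531 = 1.73 mm

1.73 mm


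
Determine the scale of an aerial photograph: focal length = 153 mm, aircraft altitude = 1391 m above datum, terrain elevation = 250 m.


scale = f / (H - h) = 153 mm / 1141 m = 153 / 1141000 = 1:7458

1:7458


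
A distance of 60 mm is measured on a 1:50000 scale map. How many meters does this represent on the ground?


ground = 60 mm * 50000 / 1000 = 3000.0 m

3000.0 m


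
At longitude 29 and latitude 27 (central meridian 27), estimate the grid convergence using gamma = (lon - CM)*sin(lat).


gamma = (29 - 27) * sin(27) = 2 * 0.45399 = 0.908 degrees

0.908 degrees


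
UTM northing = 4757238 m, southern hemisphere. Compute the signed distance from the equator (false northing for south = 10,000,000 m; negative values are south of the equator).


For southern: actual = 4757238 - 10000000 = -5242762 m

-5242762 m


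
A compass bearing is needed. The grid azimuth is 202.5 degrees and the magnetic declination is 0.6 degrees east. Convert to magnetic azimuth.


magnetic azimuth = grid azimuth - declination (east +ve)
mag_az = 202.5 - 0.6 = 201.9 degrees

201.9 degrees


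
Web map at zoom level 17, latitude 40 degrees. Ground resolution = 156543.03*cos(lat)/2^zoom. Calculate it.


res = 156543.03 * cos(40) / 2^17 = 156543.03 * 0.76604444 / 131072 = 0.91 m/pixel

0.91 m/pixel


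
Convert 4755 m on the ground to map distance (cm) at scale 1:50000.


map_cm = 4755 * 100 / 50000 = 9.51 cm

9.51 cm


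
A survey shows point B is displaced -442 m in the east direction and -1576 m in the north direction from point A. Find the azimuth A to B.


az = atan2(-442, -1576) = -164.3 deg
adjusted to 0-360: 195.7 degrees

195.7 degrees


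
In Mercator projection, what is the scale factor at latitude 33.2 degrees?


SF = 1 / cos(33.2) = 1 / 0.836764 = 1.195

1.195


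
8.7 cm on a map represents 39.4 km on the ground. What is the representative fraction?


ground = 39.4 km = 3940000 cm; RF denominator = ground / map = 3940000 / 8.7 ≈ 452874; RF = 1:452874

1:452874


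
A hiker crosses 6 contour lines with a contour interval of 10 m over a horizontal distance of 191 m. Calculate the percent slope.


elevation change = 6 * 10 = 60 m
slope = 60 / 191 * 100 = 31.4%

31.4%


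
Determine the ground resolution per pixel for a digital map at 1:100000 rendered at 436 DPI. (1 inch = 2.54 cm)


pixel_cm = 2.54 / 436 ≈ 0.005826 cm
ground = pixel_cm * 100000 / 100 = 2.54 * 100000 / (436 * 100) = 254000 / 43600 ≈ 5.83 m

5.83 m


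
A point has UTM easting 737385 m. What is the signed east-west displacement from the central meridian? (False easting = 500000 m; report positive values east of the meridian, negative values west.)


displacement = 737385 - 500000 = 237385 m

237385 m


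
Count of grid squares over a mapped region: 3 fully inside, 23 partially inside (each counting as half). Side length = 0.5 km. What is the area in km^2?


effective squares = 3 + 23 * 0.5 = 14.5
area = 14.5 * 0.25 = 3.625 km^2

3.625 km^2


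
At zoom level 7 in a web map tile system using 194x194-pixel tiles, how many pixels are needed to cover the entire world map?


tiles per axis = 2^7 = 128
total tiles = 128^2 = 16384
pixels per axis = 128 * 194 = 24832
total pixels = 24832^2 = 616628224

616628224 pixels


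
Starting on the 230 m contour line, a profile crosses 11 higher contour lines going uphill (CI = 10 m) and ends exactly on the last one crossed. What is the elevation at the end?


elevation = 230 + 11 * 10 = 340 m

340 m


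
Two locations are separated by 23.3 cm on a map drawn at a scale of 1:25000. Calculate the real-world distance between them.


ground = 23.3 cm * 25000 / 100 = 5825.0 m = 5.825 km

5.825 km


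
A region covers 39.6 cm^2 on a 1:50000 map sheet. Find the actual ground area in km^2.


ground_area = 39.6 * (50000/100)^2 = 9900000.0 m^2 = 9.9 km^2

9.9 km^2


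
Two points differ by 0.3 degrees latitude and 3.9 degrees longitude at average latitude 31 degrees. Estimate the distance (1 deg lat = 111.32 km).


dlat_km = 0.3 * 111.32 = 33.396
dlon_km = 3.9 * 111.32 * cos(31) ≈ 372.137
dist = sqrt(33.396^2 + 372.137^2) ≈ 373.6 km

373.6 km


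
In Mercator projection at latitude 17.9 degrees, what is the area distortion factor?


area_distortion = 1/cos^2(17.9) = 1.104

1.104
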